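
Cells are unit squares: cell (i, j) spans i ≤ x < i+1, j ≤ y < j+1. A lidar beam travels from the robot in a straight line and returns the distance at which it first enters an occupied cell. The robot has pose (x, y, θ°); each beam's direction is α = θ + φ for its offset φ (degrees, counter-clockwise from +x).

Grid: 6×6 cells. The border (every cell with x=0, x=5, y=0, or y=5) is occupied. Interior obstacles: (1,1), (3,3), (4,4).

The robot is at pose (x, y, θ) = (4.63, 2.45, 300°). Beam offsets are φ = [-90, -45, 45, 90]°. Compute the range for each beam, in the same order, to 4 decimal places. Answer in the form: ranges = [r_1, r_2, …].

beam 1: φ=-90°, α=210°
  cosα=-0.8660 sinα=-0.5000 | (4,2) | tMaxX 0.7275 tMaxY 0.9000 | tΔX 1.1547 tΔY 2.0000
    t=0.7275 [x] (3,2)
    t=0.9000 [y] (3,1)
    t=1.8822 [x] (2,1)
    t=2.9000 [y] (2,0) — stop
  → r_1 = 2.9000
beam 2: φ=-45°, α=255°
  cosα=-0.2588 sinα=-0.9659 | (4,2) | tMaxX 2.4341 tMaxY 0.4659 | tΔX 3.8637 tΔY 1.0353
    t=0.4659 [y] (4,1)
    t=1.5012 [y] (4,0) — stop
  → r_2 = 1.5012
beam 3: φ=45°, α=345°
  cosα=0.9659 sinα=-0.2588 | (4,2) | tMaxX 0.3831 tMaxY 1.7387 | tΔX 1.0353 tΔY 3.8637
    t=0.3831 [x] (5,2) — stop
  → r_3 = 0.3831
beam 4: φ=90°, α=30°
  cosα=0.8660 sinα=0.5000 | (4,2) | tMaxX 0.4272 tMaxY 1.1000 | tΔX 1.1547 tΔY 2.0000
    t=0.4272 [x] (5,2) — stop
  → r_4 = 0.4272

ranges = [2.9000, 1.5012, 0.3831, 0.4272]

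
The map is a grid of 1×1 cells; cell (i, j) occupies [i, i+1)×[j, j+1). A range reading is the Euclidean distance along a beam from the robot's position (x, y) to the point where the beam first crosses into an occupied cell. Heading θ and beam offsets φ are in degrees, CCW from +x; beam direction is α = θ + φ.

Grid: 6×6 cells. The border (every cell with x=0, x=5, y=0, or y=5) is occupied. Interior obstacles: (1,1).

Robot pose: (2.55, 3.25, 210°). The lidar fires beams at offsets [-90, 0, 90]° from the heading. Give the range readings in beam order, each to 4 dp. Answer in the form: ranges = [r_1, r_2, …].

beam 1: φ=-90°, α=120°
  dir = (cos 120°, sin 120°) = (-0.5000, 0.8660); from cell (2,3)
  next x-line at t=1.1000, next y-line at t=0.8660; Δt_x=2.0000, Δt_y=1.1547
    y: enter (2,4) at t=0.8660
    x: enter (1,4) at t=1.1000
    y: enter (1,5) at t=2.0207 ← occupied
  → r_1 = 2.0207
beam 2: φ=0°, α=210°
  dir = (cos 210°, sin 210°) = (-0.8660, -0.5000); from cell (2,3)
  next x-line at t=0.6351, next y-line at t=0.5000; Δt_x=1.1547, Δt_y=2.0000
    y: enter (2,2) at t=0.5000
    x: enter (1,2) at t=0.6351
    x: enter (0,2) at t=1.7898 ← occupied
  → r_2 = 1.7898
beam 3: φ=90°, α=300°
  dir = (cos 300°, sin 300°) = (0.5000, -0.8660); from cell (2,3)
  next x-line at t=0.9000, next y-line at t=0.2887; Δt_x=2.0000, Δt_y=1.1547
    y: enter (2,2) at t=0.2887
    x: enter (3,2) at t=0.9000
    y: enter (3,1) at t=1.4434
    y: enter (3,0) at t=2.5981 ← occupied
  → r_3 = 2.5981

ranges = [2.0207, 1.7898, 2.5981]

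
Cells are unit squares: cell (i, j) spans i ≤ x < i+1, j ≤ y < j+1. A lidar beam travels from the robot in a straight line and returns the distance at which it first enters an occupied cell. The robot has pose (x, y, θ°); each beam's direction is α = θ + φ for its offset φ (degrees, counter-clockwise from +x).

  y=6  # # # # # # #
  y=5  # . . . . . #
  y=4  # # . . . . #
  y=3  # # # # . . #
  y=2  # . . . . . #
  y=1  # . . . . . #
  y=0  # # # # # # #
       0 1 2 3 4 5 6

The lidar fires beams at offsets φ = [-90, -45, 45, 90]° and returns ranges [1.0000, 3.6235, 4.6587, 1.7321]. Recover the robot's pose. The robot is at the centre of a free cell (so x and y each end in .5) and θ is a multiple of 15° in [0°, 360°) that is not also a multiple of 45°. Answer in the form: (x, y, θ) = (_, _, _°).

(x, y, θ) = (5.5, 2.5, 150°)

Enumerate (i+0.5, j+0.5, θ) over the 21 free cells and 16 admissible headings. For each, cast all 4 beams and compare to the given ranges.
  (4.5, 1.5, 345°): beam 1 = 0.5176 ≠ 1.0000 ✗
  (3.5, 1.5, 300°): beam 2 = 0.5176 ≠ 3.6235 ✗
  (2.5, 2.5, 15°): beam 1 = 1.5529 ≠ 1.0000 ✗
  (3.5, 2.5, 15°): beam 1 = 1.5529 ≠ 1.0000 ✗
  (5.5, 5.5, 15°): beam 1 = 1.9319 ≠ 1.0000 ✗
  …
  (5.5, 2.5, 150°): r_1=1.0000, r_2=3.6235, r_3=4.6587, r_4=1.7321 — all match ✓
No second candidate reproduces the full scan.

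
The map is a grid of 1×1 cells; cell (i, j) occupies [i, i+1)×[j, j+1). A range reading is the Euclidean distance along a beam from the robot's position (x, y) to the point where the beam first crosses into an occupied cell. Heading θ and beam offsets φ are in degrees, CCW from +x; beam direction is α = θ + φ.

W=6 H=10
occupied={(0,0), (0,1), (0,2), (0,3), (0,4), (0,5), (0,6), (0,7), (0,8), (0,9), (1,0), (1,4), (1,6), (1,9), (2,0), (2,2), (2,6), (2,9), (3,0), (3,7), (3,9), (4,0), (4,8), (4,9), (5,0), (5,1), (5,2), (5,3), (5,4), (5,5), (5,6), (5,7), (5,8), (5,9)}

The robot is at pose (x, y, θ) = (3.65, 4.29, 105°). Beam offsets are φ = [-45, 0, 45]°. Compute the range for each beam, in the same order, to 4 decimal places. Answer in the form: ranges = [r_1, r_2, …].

beam 1: φ=-45°, α=60°
  direction (0.5000, 0.8660); cell (3,4); t to first gridline: x 0.7000, y 0.8198 (then +2.0000 / +1.1547)
    (4,4) via x @ 0.7000
    (4,5) via y @ 0.8198
    (4,6) via y @ 1.9745
    (5,6) via x @ 2.7000  # hit
  → r_1 = 2.7000
beam 2: φ=0°, α=105°
  direction (-0.2588, 0.9659); cell (3,4); t to first gridline: x 2.5114, y 0.7350 (then +3.8637 / +1.0353)
    (3,5) via y @ 0.7350
    (3,6) via y @ 1.7703
    (2,6) via x @ 2.5114  # hit
  → r_2 = 2.5114
beam 3: φ=45°, α=150°
  direction (-0.8660, 0.5000); cell (3,4); t to first gridline: x 0.7506, y 1.4200 (then +1.1547 / +2.0000)
    (2,4) via x @ 0.7506
    (2,5) via y @ 1.4200
    (1,5) via x @ 1.9053
    (0,5) via x @ 3.0600  # hit
  → r_3 = 3.0600

ranges = [2.7000, 2.5114, 3.0600]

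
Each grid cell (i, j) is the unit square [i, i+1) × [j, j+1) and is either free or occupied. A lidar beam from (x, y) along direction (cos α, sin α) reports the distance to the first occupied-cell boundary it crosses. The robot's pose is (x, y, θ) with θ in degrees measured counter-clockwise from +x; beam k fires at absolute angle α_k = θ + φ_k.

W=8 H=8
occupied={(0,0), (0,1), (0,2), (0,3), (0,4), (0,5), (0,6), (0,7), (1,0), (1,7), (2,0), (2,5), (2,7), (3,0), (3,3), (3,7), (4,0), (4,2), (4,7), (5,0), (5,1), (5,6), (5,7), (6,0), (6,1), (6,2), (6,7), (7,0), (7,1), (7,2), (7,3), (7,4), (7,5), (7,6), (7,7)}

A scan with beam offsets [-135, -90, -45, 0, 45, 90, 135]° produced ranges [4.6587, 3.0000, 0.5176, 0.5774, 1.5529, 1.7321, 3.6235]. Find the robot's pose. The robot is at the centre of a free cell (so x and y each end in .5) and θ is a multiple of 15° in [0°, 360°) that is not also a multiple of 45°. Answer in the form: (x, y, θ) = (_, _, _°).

Candidates: 29 free-cell centres × 16 headings = 464 poses. Raycast each; keep the one whose scan matches to 4 dp.
  (3.5, 2.5, 210°): beam 1 = 0.5176 ≠ 4.6587 ✗
  (3.5, 4.5, 120°): beam 1 = 3.6235 ≠ 4.6587 ✗
  (1.5, 2.5, 345°): beam 1 = 0.5774 ≠ 4.6587 ✗
  (2.5, 6.5, 15°): beam 1 = 0.5774 ≠ 4.6587 ✗
  …
  (2.5, 4.5, 120°): r_1=4.6587, r_2=3.0000, r_3=0.5176, r_4=0.5774, r_5=1.5529, r_6=1.7321, r_7=3.6235 — all match ✓
Unique over the lattice → pose = (2.5, 4.5, 120°).

(x, y, θ) = (2.5, 4.5, 120°)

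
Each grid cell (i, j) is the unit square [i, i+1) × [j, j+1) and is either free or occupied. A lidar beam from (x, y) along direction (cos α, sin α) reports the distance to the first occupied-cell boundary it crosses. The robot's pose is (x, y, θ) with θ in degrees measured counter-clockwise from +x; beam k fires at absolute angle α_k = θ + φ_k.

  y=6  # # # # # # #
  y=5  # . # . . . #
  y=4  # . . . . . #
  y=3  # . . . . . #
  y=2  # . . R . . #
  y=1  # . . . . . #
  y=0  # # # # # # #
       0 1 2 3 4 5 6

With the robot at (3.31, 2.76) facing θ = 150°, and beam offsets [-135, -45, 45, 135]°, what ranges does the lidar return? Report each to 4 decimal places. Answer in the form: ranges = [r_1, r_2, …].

beam 1: φ=-135°, α=15°
  direction (0.9659, 0.2588); cell (3,2); t to first gridline: x 0.7143, y 0.9273 (then +1.0353 / +3.8637)
    (4,2) via x @ 0.7143
    (4,3) via y @ 0.9273
    (5,3) via x @ 1.7496
    (6,3) via x @ 2.7849  # hit
  → r_1 = 2.7849
beam 2: φ=-45°, α=105°
  direction (-0.2588, 0.9659); cell (3,2); t to first gridline: x 1.1977, y 0.2485 (then +3.8637 / +1.0353)
    (3,3) via y @ 0.2485
    (2,3) via x @ 1.1977
    (2,4) via y @ 1.2837
    (2,5) via y @ 2.3190  # hit
  → r_2 = 2.3190
beam 3: φ=45°, α=195°
  direction (-0.9659, -0.2588); cell (3,2); t to first gridline: x 0.3209, y 2.9364 (then +1.0353 / +3.8637)
    (2,2) via x @ 0.3209
    (1,2) via x @ 1.3562
    (0,2) via x @ 2.3915  # hit
  → r_3 = 2.3915
beam 4: φ=135°, α=285°
  direction (0.2588, -0.9659); cell (3,2); t to first gridline: x 2.6660, y 0.7868 (then +3.8637 / +1.0353)
    (3,1) via y @ 0.7868
    (3,0) via y @ 1.8221  # hit
  → r_4 = 1.8221

ranges = [2.7849, 2.3190, 2.3915, 1.8221]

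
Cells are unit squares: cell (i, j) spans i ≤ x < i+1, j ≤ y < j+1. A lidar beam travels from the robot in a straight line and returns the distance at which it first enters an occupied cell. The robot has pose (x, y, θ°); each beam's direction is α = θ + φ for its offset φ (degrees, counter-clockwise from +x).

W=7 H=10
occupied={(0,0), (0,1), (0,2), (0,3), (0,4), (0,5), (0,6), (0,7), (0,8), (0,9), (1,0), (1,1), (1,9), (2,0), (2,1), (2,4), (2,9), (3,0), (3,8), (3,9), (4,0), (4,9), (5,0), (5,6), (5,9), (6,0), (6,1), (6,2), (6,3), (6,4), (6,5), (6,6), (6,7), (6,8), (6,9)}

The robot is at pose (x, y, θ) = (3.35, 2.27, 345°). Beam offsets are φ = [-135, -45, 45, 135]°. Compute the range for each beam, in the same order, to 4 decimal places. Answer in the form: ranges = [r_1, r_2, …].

beam 1: φ=-135°, α=210°
  cosα=-0.8660 sinα=-0.5000 | (3,2) | tMaxX 0.4041 tMaxY 0.5400 | tΔX 1.1547 tΔY 2.0000
    t=0.4041 [x] (2,2)
    t=0.5400 [y] (2,1) — stop
  → r_1 = 0.5400
beam 2: φ=-45°, α=300°
  cosα=0.5000 sinα=-0.8660 | (3,2) | tMaxX 1.3000 tMaxY 0.3118 | tΔX 2.0000 tΔY 1.1547
    t=0.3118 [y] (3,1)
    t=1.3000 [x] (4,1)
    t=1.4665 [y] (4,0) — stop
  → r_2 = 1.4665
beam 3: φ=45°, α=30°
  cosα=0.8660 sinα=0.5000 | (3,2) | tMaxX 0.7506 tMaxY 1.4600 | tΔX 1.1547 tΔY 2.0000
    t=0.7506 [x] (4,2)
    t=1.4600 [y] (4,3)
    t=1.9053 [x] (5,3)
    t=3.0600 [x] (6,3) — stop
  → r_3 = 3.0600
beam 4: φ=135°, α=120°
  cosα=-0.5000 sinα=0.8660 | (3,2) | tMaxX 0.7000 tMaxY 0.8429 | tΔX 2.0000 tΔY 1.1547
    t=0.7000 [x] (2,2)
    t=0.8429 [y] (2,3)
    t=1.9976 [y] (2,4) — stop
  → r_4 = 1.9976

ranges = [0.5400, 1.4665, 3.0600, 1.9976]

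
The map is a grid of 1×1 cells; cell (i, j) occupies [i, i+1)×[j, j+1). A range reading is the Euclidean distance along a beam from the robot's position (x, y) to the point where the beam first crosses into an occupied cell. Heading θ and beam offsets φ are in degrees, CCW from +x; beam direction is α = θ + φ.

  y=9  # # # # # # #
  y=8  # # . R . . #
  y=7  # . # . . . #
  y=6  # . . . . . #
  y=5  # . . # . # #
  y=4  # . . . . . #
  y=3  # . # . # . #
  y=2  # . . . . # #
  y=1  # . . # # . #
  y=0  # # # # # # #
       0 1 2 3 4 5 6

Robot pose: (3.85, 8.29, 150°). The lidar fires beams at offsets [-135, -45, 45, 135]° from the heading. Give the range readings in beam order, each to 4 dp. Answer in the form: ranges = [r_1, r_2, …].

ranges = [2.2258, 0.7350, 1.1205, 4.4413]

beam 1: φ=-135°, α=15°
  direction (0.9659, 0.2588); cell (3,8); t to first gridline: x 0.1553, y 2.7432 (then +1.0353 / +3.8637)
    (4,8) via x @ 0.1553
    (5,8) via x @ 1.1906
    (6,8) via x @ 2.2258  # hit
  → r_1 = 2.2258
beam 2: φ=-45°, α=105°
  direction (-0.2588, 0.9659); cell (3,8); t to first gridline: x 3.2841, y 0.7350 (then +3.8637 / +1.0353)
    (3,9) via y @ 0.7350  # hit
  → r_2 = 0.7350
beam 3: φ=45°, α=195°
  direction (-0.9659, -0.2588); cell (3,8); t to first gridline: x 0.8800, y 1.1205 (then +1.0353 / +3.8637)
    (2,8) via x @ 0.8800
    (2,7) via y @ 1.1205  # hit
  → r_3 = 1.1205
beam 4: φ=135°, α=285°
  direction (0.2588, -0.9659); cell (3,8); t to first gridline: x 0.5796, y 0.3002 (then +3.8637 / +1.0353)
    (3,7) via y @ 0.3002
    (4,7) via x @ 0.5796
    (4,6) via y @ 1.3355
    (4,5) via y @ 2.3708
    (4,4) via y @ 3.4061
    (4,3) via y @ 4.4413  # hit
  → r_4 = 4.4413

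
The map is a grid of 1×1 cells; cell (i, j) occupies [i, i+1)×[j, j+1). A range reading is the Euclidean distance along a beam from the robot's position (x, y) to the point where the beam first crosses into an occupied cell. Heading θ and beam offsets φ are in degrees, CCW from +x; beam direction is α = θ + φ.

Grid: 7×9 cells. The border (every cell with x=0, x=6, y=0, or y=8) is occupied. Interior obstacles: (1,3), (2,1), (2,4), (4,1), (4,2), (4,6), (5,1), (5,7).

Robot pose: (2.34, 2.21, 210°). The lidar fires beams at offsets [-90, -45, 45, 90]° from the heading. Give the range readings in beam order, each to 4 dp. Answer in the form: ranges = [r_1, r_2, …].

ranges = [0.9122, 1.3873, 0.2174, 0.2425]

beam 1: φ=-90°, α=120°
  dir = (cos 120°, sin 120°) = (-0.5000, 0.8660); from cell (2,2)
  next x-line at t=0.6800, next y-line at t=0.9122; Δt_x=2.0000, Δt_y=1.1547
    x: enter (1,2) at t=0.6800
    y: enter (1,3) at t=0.9122 ← occupied
  → r_1 = 0.9122
beam 2: φ=-45°, α=165°
  dir = (cos 165°, sin 165°) = (-0.9659, 0.2588); from cell (2,2)
  next x-line at t=0.3520, next y-line at t=3.0523; Δt_x=1.0353, Δt_y=3.8637
    x: enter (1,2) at t=0.3520
    x: enter (0,2) at t=1.3873 ← occupied
  → r_2 = 1.3873
beam 3: φ=45°, α=255°
  dir = (cos 255°, sin 255°) = (-0.2588, -0.9659); from cell (2,2)
  next x-line at t=1.3137, next y-line at t=0.2174; Δt_x=3.8637, Δt_y=1.0353
    y: enter (2,1) at t=0.2174 ← occupied
  → r_3 = 0.2174
beam 4: φ=90°, α=300°
  dir = (cos 300°, sin 300°) = (0.5000, -0.8660); from cell (2,2)
  next x-line at t=1.3200, next y-line at t=0.2425; Δt_x=2.0000, Δt_y=1.1547
    y: enter (2,1) at t=0.2425 ← occupied
  → r_4 = 0.2425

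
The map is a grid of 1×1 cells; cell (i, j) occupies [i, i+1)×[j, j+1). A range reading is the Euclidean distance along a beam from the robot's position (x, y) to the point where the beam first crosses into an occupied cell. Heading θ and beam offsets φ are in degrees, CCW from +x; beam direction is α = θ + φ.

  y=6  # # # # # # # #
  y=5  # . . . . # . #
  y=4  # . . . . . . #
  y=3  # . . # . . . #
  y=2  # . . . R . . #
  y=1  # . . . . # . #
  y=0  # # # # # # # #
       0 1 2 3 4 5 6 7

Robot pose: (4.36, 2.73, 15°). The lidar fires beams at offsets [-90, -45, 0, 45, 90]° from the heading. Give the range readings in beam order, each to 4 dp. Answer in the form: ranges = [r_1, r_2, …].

ranges = [1.7910, 1.4600, 2.7331, 2.6212, 3.3854]

beam 1: φ=-90°, α=285°
  dir = (cos 285°, sin 285°) = (0.2588, -0.9659); from cell (4,2)
  next x-line at t=2.4728, next y-line at t=0.7558; Δt_x=3.8637, Δt_y=1.0353
    y: enter (4,1) at t=0.7558
    y: enter (4,0) at t=1.7910 ← occupied
  → r_1 = 1.7910
beam 2: φ=-45°, α=330°
  dir = (cos 330°, sin 330°) = (0.8660, -0.5000); from cell (4,2)
  next x-line at t=0.7390, next y-line at t=1.4600; Δt_x=1.1547, Δt_y=2.0000
    x: enter (5,2) at t=0.7390
    y: enter (5,1) at t=1.4600 ← occupied
  → r_2 = 1.4600
beam 3: φ=0°, α=15°
  dir = (cos 15°, sin 15°) = (0.9659, 0.2588); from cell (4,2)
  next x-line at t=0.6626, next y-line at t=1.0432; Δt_x=1.0353, Δt_y=3.8637
    x: enter (5,2) at t=0.6626
    y: enter (5,3) at t=1.0432
    x: enter (6,3) at t=1.6979
    x: enter (7,3) at t=2.7331 ← occupied
  → r_3 = 2.7331
beam 4: φ=45°, α=60°
  dir = (cos 60°, sin 60°) = (0.5000, 0.8660); from cell (4,2)
  next x-line at t=1.2800, next y-line at t=0.3118; Δt_x=2.0000, Δt_y=1.1547
    y: enter (4,3) at t=0.3118
    x: enter (5,3) at t=1.2800
    y: enter (5,4) at t=1.4665
    y: enter (5,5) at t=2.6212 ← occupied
  → r_4 = 2.6212
beam 5: φ=90°, α=105°
  dir = (cos 105°, sin 105°) = (-0.2588, 0.9659); from cell (4,2)
  next x-line at t=1.3909, next y-line at t=0.2795; Δt_x=3.8637, Δt_y=1.0353
    y: enter (4,3) at t=0.2795
    y: enter (4,4) at t=1.3148
    x: enter (3,4) at t=1.3909
    y: enter (3,5) at t=2.3501
    y: enter (3,6) at t=3.3854 ← occupied
  → r_5 = 3.3854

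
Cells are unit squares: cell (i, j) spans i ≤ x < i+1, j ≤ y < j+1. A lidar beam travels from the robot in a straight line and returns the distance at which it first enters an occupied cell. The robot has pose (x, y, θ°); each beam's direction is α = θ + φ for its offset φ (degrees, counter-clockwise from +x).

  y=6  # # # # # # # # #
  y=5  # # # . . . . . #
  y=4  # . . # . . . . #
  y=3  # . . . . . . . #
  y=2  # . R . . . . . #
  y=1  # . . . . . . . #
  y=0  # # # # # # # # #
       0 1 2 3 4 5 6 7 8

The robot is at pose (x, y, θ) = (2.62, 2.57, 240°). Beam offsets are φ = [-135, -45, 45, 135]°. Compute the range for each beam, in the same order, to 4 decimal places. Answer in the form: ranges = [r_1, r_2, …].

beam 1: φ=-135°, α=105°
  direction (-0.2588, 0.9659); cell (2,2); t to first gridline: x 2.3955, y 0.4452 (then +3.8637 / +1.0353)
    (2,3) via y @ 0.4452
    (2,4) via y @ 1.4804
    (1,4) via x @ 2.3955
    (1,5) via y @ 2.5157  # hit
  → r_1 = 2.5157
beam 2: φ=-45°, α=195°
  direction (-0.9659, -0.2588); cell (2,2); t to first gridline: x 0.6419, y 2.2023 (then +1.0353 / +3.8637)
    (1,2) via x @ 0.6419
    (0,2) via x @ 1.6771  # hit
  → r_2 = 1.6771
beam 3: φ=45°, α=285°
  direction (0.2588, -0.9659); cell (2,2); t to first gridline: x 1.4682, y 0.5901 (then +3.8637 / +1.0353)
    (2,1) via y @ 0.5901
    (3,1) via x @ 1.4682
    (3,0) via y @ 1.6254  # hit
  → r_3 = 1.6254
beam 4: φ=135°, α=15°
  direction (0.9659, 0.2588); cell (2,2); t to first gridline: x 0.3934, y 1.6614 (then +1.0353 / +3.8637)
    (3,2) via x @ 0.3934
    (4,2) via x @ 1.4287
    (4,3) via y @ 1.6614
    (5,3) via x @ 2.4640
    (6,3) via x @ 3.4992
    (7,3) via x @ 4.5345
    (7,4) via y @ 5.5251
    (8,4) via x @ 5.5698  # hit
  → r_4 = 5.5698

ranges = [2.5157, 1.6771, 1.6254, 5.5698]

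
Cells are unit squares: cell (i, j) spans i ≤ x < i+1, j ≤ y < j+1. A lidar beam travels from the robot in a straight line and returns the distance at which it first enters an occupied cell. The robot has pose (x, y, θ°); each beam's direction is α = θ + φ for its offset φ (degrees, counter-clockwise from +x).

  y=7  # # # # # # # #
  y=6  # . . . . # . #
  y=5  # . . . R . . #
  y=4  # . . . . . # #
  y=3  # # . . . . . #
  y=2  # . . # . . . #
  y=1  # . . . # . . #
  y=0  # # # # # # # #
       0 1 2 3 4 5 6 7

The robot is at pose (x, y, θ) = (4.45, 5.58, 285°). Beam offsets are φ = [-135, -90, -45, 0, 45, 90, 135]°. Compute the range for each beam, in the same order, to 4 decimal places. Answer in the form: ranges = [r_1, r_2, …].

beam 1: φ=-135°, α=150°
  dir = (cos 150°, sin 150°) = (-0.8660, 0.5000); from cell (4,5)
  next x-line at t=0.5196, next y-line at t=0.8400; Δt_x=1.1547, Δt_y=2.0000
    x: enter (3,5) at t=0.5196
    y: enter (3,6) at t=0.8400
    x: enter (2,6) at t=1.6743
    x: enter (1,6) at t=2.8290
    y: enter (1,7) at t=2.8400 ← occupied
  → r_1 = 2.8400
beam 2: φ=-90°, α=195°
  dir = (cos 195°, sin 195°) = (-0.9659, -0.2588); from cell (4,5)
  next x-line at t=0.4659, next y-line at t=2.2409; Δt_x=1.0353, Δt_y=3.8637
    x: enter (3,5) at t=0.4659
    x: enter (2,5) at t=1.5012
    y: enter (2,4) at t=2.2409
    x: enter (1,4) at t=2.5364
    x: enter (0,4) at t=3.5717 ← occupied
  → r_2 = 3.5717
beam 3: φ=-45°, α=240°
  dir = (cos 240°, sin 240°) = (-0.5000, -0.8660); from cell (4,5)
  next x-line at t=0.9000, next y-line at t=0.6697; Δt_x=2.0000, Δt_y=1.1547
    y: enter (4,4) at t=0.6697
    x: enter (3,4) at t=0.9000
    y: enter (3,3) at t=1.8244
    x: enter (2,3) at t=2.9000
    y: enter (2,2) at t=2.9791
    y: enter (2,1) at t=4.1338
    x: enter (1,1) at t=4.9000
    y: enter (1,0) at t=5.2885 ← occupied
  → r_3 = 5.2885
beam 4: φ=0°, α=285°
  dir = (cos 285°, sin 285°) = (0.2588, -0.9659); from cell (4,5)
  next x-line at t=2.1250, next y-line at t=0.6005; Δt_x=3.8637, Δt_y=1.0353
    y: enter (4,4) at t=0.6005
    y: enter (4,3) at t=1.6357
    x: enter (5,3) at t=2.1250
    y: enter (5,2) at t=2.6710
    y: enter (5,1) at t=3.7063
    y: enter (5,0) at t=4.7416 ← occupied
  → r_4 = 4.7416
beam 5: φ=45°, α=330°
  dir = (cos 330°, sin 330°) = (0.8660, -0.5000); from cell (4,5)
  next x-line at t=0.6351, next y-line at t=1.1600; Δt_x=1.1547, Δt_y=2.0000
    x: enter (5,5) at t=0.6351
    y: enter (5,4) at t=1.1600
    x: enter (6,4) at t=1.7898 ← occupied
  → r_5 = 1.7898
beam 6: φ=90°, α=15°
  dir = (cos 15°, sin 15°) = (0.9659, 0.2588); from cell (4,5)
  next x-line at t=0.5694, next y-line at t=1.6228; Δt_x=1.0353, Δt_y=3.8637
    x: enter (5,5) at t=0.5694
    x: enter (6,5) at t=1.6047
    y: enter (6,6) at t=1.6228
    x: enter (7,6) at t=2.6400 ← occupied
  → r_6 = 2.6400
beam 7: φ=135°, α=60°
  dir = (cos 60°, sin 60°) = (0.5000, 0.8660); from cell (4,5)
  next x-line at t=1.1000, next y-line at t=0.4850; Δt_x=2.0000, Δt_y=1.1547
    y: enter (4,6) at t=0.4850
    x: enter (5,6) at t=1.1000 ← occupied
  → r_7 = 1.1000

ranges = [2.8400, 3.5717, 5.2885, 4.7416, 1.7898, 2.6400, 1.1000]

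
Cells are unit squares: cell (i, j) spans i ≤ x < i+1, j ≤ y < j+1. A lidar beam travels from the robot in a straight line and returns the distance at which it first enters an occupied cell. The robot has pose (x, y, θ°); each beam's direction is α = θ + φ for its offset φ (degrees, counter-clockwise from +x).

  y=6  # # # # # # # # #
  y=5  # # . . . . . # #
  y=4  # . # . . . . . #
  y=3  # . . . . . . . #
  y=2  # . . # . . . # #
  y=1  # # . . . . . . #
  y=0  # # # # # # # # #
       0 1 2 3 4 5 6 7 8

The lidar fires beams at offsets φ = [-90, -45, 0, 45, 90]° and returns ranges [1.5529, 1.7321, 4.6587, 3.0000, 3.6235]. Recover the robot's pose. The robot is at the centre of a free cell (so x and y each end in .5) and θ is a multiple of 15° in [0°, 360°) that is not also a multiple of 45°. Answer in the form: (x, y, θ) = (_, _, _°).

(x, y, θ) = (6.5, 4.5, 165°)

Enumerate (i+0.5, j+0.5, θ) over the 29 free cells and 16 admissible headings. For each, cast all 5 beams and compare to the given ranges.
  (3.5, 1.5, 345°): beam 1 = 0.5176 ≠ 1.5529 ✗
  (7.5, 1.5, 240°): beam 1 = 5.1962 ≠ 1.5529 ✗
  (6.5, 4.5, 330°): beam 1 = 4.0415 ≠ 1.5529 ✗
  (6.5, 2.5, 195°): beam 1 = 3.6235 ≠ 1.5529 ✗
  …
  (6.5, 4.5, 165°): r_1=1.5529, r_2=1.7321, r_3=4.6587, r_4=3.0000, r_5=3.6235 — all match ✓
Unique over the lattice → pose = (6.5, 4.5, 165°).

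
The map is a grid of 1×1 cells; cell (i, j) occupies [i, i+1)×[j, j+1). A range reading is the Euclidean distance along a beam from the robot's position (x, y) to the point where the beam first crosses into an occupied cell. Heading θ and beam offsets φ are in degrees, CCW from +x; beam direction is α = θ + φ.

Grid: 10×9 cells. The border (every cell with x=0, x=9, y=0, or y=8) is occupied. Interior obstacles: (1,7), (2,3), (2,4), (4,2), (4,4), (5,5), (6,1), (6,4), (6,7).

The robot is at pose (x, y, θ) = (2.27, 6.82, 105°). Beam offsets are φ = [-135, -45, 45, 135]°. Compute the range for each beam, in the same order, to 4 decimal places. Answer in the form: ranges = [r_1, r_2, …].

ranges = [3.1523, 1.3625, 0.3600, 2.5400]

beam 1: φ=-135°, α=330°
  direction (0.8660, -0.5000); cell (2,6); t to first gridline: x 0.8429, y 1.6400 (then +1.1547 / +2.0000)
    (3,6) via x @ 0.8429
    (3,5) via y @ 1.6400
    (4,5) via x @ 1.9976
    (5,5) via x @ 3.1523  # hit
  → r_1 = 3.1523
beam 2: φ=-45°, α=60°
  direction (0.5000, 0.8660); cell (2,6); t to first gridline: x 1.4600, y 0.2078 (then +2.0000 / +1.1547)
    (2,7) via y @ 0.2078
    (2,8) via y @ 1.3625  # hit
  → r_2 = 1.3625
beam 3: φ=45°, α=150°
  direction (-0.8660, 0.5000); cell (2,6); t to first gridline: x 0.3118, y 0.3600 (then +1.1547 / +2.0000)
    (1,6) via x @ 0.3118
    (1,7) via y @ 0.3600  # hit
  → r_3 = 0.3600
beam 4: φ=135°, α=240°
  direction (-0.5000, -0.8660); cell (2,6); t to first gridline: x 0.5400, y 0.9469 (then +2.0000 / +1.1547)
    (1,6) via x @ 0.5400
    (1,5) via y @ 0.9469
    (1,4) via y @ 2.1016
    (0,4) via x @ 2.5400  # hit
  → r_4 = 2.5400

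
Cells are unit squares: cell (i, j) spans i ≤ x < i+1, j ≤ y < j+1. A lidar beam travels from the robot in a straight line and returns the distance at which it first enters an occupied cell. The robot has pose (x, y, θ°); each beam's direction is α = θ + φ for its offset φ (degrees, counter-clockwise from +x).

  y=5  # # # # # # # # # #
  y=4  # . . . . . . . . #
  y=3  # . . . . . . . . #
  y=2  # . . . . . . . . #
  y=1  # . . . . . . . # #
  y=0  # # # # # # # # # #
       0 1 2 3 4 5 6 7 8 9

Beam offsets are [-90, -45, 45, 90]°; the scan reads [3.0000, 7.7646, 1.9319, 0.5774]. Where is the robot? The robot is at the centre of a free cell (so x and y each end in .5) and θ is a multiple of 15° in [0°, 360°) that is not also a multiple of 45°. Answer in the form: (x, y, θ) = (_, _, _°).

(x, y, θ) = (1.5, 2.5, 60°)

The pose lattice has 31·16 = 496 candidates. Test each by forward raycasting.
  (1.5, 1.5, 165°): beam 1 = 3.6235 ≠ 3.0000 ✗
  (8.5, 3.5, 240°): beam 3 = 1.5529 ≠ 1.9319 ✗
  (6.5, 1.5, 300°): beam 1 = 1.0000 ≠ 3.0000 ✗
  (8.5, 2.5, 60°): beam 1 = 0.5774 ≠ 3.0000 ✗
  …
  (1.5, 2.5, 60°): r_1=3.0000, r_2=7.7646, r_3=1.9319, r_4=0.5774 — all match ✓
Only this pose fits every beam.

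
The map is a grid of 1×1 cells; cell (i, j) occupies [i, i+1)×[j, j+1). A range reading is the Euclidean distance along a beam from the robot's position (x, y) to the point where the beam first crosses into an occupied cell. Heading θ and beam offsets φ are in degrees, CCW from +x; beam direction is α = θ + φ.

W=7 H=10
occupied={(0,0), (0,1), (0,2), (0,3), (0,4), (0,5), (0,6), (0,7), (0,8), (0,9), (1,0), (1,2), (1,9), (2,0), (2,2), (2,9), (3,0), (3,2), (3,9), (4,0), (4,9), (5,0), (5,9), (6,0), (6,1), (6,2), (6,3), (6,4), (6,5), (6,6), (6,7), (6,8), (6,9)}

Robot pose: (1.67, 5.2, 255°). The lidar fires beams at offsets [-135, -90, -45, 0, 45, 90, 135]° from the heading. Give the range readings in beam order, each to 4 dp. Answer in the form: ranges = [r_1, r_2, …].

beam 1: φ=-135°, α=120°
  direction (-0.5000, 0.8660); cell (1,5); t to first gridline: x 1.3400, y 0.9238 (then +2.0000 / +1.1547)
    (1,6) via y @ 0.9238
    (0,6) via x @ 1.3400  # hit
  → r_1 = 1.3400
beam 2: φ=-90°, α=165°
  direction (-0.9659, 0.2588); cell (1,5); t to first gridline: x 0.6936, y 3.0910 (then +1.0353 / +3.8637)
    (0,5) via x @ 0.6936  # hit
  → r_2 = 0.6936
beam 3: φ=-45°, α=210°
  direction (-0.8660, -0.5000); cell (1,5); t to first gridline: x 0.7736, y 0.4000 (then +1.1547 / +2.0000)
    (1,4) via y @ 0.4000
    (0,4) via x @ 0.7736  # hit
  → r_3 = 0.7736
beam 4: φ=0°, α=255°
  direction (-0.2588, -0.9659); cell (1,5); t to first gridline: x 2.5887, y 0.2071 (then +3.8637 / +1.0353)
    (1,4) via y @ 0.2071
    (1,3) via y @ 1.2423
    (1,2) via y @ 2.2776  # hit
  → r_4 = 2.2776
beam 5: φ=45°, α=300°
  direction (0.5000, -0.8660); cell (1,5); t to first gridline: x 0.6600, y 0.2309 (then +2.0000 / +1.1547)
    (1,4) via y @ 0.2309
    (2,4) via x @ 0.6600
    (2,3) via y @ 1.3856
    (2,2) via y @ 2.5403  # hit
  → r_5 = 2.5403
beam 6: φ=90°, α=345°
  direction (0.9659, -0.2588); cell (1,5); t to first gridline: x 0.3416, y 0.7727 (then +1.0353 / +3.8637)
    (2,5) via x @ 0.3416
    (2,4) via y @ 0.7727
    (3,4) via x @ 1.3769
    (4,4) via x @ 2.4122
    (5,4) via x @ 3.4475
    (6,4) via x @ 4.4827  # hit
  → r_6 = 4.4827
beam 7: φ=135°, α=30°
  direction (0.8660, 0.5000); cell (1,5); t to first gridline: x 0.3811, y 1.6000 (then +1.1547 / +2.0000)
    (2,5) via x @ 0.3811
    (3,5) via x @ 1.5358
    (3,6) via y @ 1.6000
    (4,6) via x @ 2.6905
    (4,7) via y @ 3.6000
    (5,7) via x @ 3.8452
    (6,7) via x @ 4.9999  # hit
  → r_7 = 4.9999

ranges = [1.3400, 0.6936, 0.7736, 2.2776, 2.5403, 4.4827, 4.9999]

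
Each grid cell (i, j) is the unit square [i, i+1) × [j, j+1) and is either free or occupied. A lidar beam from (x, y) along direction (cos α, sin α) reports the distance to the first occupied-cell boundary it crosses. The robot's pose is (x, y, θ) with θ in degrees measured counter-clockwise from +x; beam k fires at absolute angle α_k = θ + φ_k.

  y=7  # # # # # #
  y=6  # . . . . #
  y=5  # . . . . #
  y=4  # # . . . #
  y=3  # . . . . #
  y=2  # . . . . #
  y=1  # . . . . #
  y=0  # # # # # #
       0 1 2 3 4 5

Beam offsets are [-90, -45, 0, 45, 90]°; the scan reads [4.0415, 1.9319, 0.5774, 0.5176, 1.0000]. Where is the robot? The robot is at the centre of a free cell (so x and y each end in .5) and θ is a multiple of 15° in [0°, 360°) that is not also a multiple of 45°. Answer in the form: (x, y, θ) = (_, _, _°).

(x, y, θ) = (4.5, 4.5, 330°)

Candidates: 23 free-cell centres × 16 headings = 368 poses. Raycast each; keep the one whose scan matches to 4 dp.
  (4.5, 3.5, 120°): beam 1 = 0.5774 ≠ 4.0415 ✗
  (3.5, 5.5, 210°): beam 1 = 1.7321 ≠ 4.0415 ✗
  (3.5, 5.5, 150°): beam 1 = 1.7321 ≠ 4.0415 ✗
  …
  (4.5, 4.5, 330°): r_1=4.0415, r_2=1.9319, r_3=0.5774, r_4=0.5176, r_5=1.0000 — all match ✓
No second candidate reproduces the full scan.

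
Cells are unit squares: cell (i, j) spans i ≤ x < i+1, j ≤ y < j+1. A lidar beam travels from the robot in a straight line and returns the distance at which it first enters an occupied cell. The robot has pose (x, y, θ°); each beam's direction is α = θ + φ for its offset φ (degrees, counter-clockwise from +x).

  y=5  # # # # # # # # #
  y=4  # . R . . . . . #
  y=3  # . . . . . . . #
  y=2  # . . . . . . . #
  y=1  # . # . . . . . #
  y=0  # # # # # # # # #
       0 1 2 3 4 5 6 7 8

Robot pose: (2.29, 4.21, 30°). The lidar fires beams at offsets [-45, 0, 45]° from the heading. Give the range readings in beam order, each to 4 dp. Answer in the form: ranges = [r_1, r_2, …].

ranges = [5.9114, 1.5800, 0.8179]

beam 1: φ=-45°, α=345°
  dir = (cos 345°, sin 345°) = (0.9659, -0.2588); from cell (2,4)
  next x-line at t=0.7350, next y-line at t=0.8114; Δt_x=1.0353, Δt_y=3.8637
    x: enter (3,4) at t=0.7350
    y: enter (3,3) at t=0.8114
    x: enter (4,3) at t=1.7703
    x: enter (5,3) at t=2.8056
    x: enter (6,3) at t=3.8409
    y: enter (6,2) at t=4.6751
    x: enter (7,2) at t=4.8762
    x: enter (8,2) at t=5.9114 ← occupied
  → r_1 = 5.9114
beam 2: φ=0°, α=30°
  dir = (cos 30°, sin 30°) = (0.8660, 0.5000); from cell (2,4)
  next x-line at t=0.8198, next y-line at t=1.5800; Δt_x=1.1547, Δt_y=2.0000
    x: enter (3,4) at t=0.8198
    y: enter (3,5) at t=1.5800 ← occupied
  → r_2 = 1.5800
beam 3: φ=45°, α=75°
  dir = (cos 75°, sin 75°) = (0.2588, 0.9659); from cell (2,4)
  next x-line at t=2.7432, next y-line at t=0.8179; Δt_x=3.8637, Δt_y=1.0353
    y: enter (2,5) at t=0.8179 ← occupied
  → r_3 = 0.8179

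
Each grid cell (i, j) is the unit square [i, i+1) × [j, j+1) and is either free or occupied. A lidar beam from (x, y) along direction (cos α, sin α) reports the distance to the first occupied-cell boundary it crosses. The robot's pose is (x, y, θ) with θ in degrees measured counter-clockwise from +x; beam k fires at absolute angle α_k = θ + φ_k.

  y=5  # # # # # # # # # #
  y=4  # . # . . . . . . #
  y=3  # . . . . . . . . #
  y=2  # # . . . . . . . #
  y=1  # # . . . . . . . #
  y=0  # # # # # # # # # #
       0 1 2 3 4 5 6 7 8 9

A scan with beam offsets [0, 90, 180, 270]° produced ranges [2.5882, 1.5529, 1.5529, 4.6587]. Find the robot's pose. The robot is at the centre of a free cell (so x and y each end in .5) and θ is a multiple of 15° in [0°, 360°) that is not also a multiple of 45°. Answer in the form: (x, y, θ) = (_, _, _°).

(x, y, θ) = (7.5, 3.5, 255°)

Candidates: 29 free-cell centres × 16 headings = 464 poses. Raycast each; keep the one whose scan matches to 4 dp.
  (7.5, 1.5, 165°): beam 1 = 5.6940 ≠ 2.5882 ✗
  (1.5, 3.5, 105°): beam 1 = 1.5529 ≠ 2.5882 ✗
  (8.5, 1.5, 150°): beam 1 = 6.3509 ≠ 2.5882 ✗
  …
  (7.5, 3.5, 255°): r_1=2.5882, r_2=1.5529, r_3=1.5529, r_4=4.6587 — all match ✓
Unique over the lattice → pose = (7.5, 3.5, 255°).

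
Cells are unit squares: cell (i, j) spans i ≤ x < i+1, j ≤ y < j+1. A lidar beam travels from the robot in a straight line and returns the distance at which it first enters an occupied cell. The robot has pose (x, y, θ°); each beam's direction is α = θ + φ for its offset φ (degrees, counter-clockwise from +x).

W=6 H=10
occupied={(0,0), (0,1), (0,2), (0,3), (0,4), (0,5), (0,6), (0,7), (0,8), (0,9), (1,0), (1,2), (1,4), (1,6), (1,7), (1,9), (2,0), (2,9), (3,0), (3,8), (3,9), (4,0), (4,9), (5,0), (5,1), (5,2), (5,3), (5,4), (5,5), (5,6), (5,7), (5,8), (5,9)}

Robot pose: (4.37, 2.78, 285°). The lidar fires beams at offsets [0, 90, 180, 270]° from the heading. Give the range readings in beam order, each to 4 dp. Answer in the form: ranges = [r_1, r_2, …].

ranges = [1.8428, 0.6522, 6.4394, 2.4536]

beam 1: φ=0°, α=285°
  dir = (cos 285°, sin 285°) = (0.2588, -0.9659); from cell (4,2)
  next x-line at t=2.4341, next y-line at t=0.8075; Δt_x=3.8637, Δt_y=1.0353
    y: enter (4,1) at t=0.8075
    y: enter (4,0) at t=1.8428 ← occupied
  → r_1 = 1.8428
beam 2: φ=90°, α=15°
  dir = (cos 15°, sin 15°) = (0.9659, 0.2588); from cell (4,2)
  next x-line at t=0.6522, next y-line at t=0.8500; Δt_x=1.0353, Δt_y=3.8637
    x: enter (5,2) at t=0.6522 ← occupied
  → r_2 = 0.6522
beam 3: φ=180°, α=105°
  dir = (cos 105°, sin 105°) = (-0.2588, 0.9659); from cell (4,2)
  next x-line at t=1.4296, next y-line at t=0.2278; Δt_x=3.8637, Δt_y=1.0353
    y: enter (4,3) at t=0.2278
    y: enter (4,4) at t=1.2630
    x: enter (3,4) at t=1.4296
    y: enter (3,5) at t=2.2983
    y: enter (3,6) at t=3.3336
    y: enter (3,7) at t=4.3689
    x: enter (2,7) at t=5.2933
    y: enter (2,8) at t=5.4041
    y: enter (2,9) at t=6.4394 ← occupied
  → r_3 = 6.4394
beam 4: φ=270°, α=195°
  dir = (cos 195°, sin 195°) = (-0.9659, -0.2588); from cell (4,2)
  next x-line at t=0.3831, next y-line at t=3.0137; Δt_x=1.0353, Δt_y=3.8637
    x: enter (3,2) at t=0.3831
    x: enter (2,2) at t=1.4183
    x: enter (1,2) at t=2.4536 ← occupied
  → r_4 = 2.4536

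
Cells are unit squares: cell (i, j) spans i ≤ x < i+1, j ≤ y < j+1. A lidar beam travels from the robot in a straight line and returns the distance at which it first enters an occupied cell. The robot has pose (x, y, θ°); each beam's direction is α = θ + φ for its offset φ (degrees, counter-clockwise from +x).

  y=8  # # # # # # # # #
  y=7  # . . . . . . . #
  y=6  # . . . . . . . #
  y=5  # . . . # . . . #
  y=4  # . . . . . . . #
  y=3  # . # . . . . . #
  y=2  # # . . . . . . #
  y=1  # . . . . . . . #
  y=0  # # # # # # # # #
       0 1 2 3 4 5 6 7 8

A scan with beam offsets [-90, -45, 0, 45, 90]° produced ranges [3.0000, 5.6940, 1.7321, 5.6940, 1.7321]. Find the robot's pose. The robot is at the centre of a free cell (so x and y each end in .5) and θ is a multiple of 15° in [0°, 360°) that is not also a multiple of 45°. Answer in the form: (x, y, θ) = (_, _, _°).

Enumerate (i+0.5, j+0.5, θ) over the 46 free cells and 16 admissible headings. For each, cast all 5 beams and compare to the given ranges.
  (7.5, 5.5, 210°): beam 1 = 2.8868 ≠ 3.0000 ✗
  (7.5, 7.5, 210°): beam 1 = 0.5774 ≠ 3.0000 ✗
  (7.5, 1.5, 75°): beam 1 = 0.5176 ≠ 3.0000 ✗
  (4.5, 2.5, 285°): beam 1 = 3.6235 ≠ 3.0000 ✗
  …
  (2.5, 6.5, 330°): r_1=3.0000, r_2=5.6940, r_3=1.7321, r_4=5.6940, r_5=1.7321 — all match ✓
No second candidate reproduces the full scan.

(x, y, θ) = (2.5, 6.5, 330°)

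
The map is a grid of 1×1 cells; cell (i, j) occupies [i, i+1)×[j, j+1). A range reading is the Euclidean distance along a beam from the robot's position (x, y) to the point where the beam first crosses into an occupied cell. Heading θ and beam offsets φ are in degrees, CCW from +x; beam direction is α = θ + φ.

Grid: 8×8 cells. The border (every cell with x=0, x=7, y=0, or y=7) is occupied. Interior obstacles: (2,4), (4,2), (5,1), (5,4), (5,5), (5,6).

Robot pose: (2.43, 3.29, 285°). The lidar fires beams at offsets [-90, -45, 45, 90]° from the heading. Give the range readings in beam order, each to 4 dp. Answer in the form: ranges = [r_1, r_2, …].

ranges = [1.4804, 2.6443, 1.8129, 2.7432]

beam 1: φ=-90°, α=195°
  cosα=-0.9659 sinα=-0.2588 | (2,3) | tMaxX 0.4452 tMaxY 1.1205 | tΔX 1.0353 tΔY 3.8637
    t=0.4452 [x] (1,3)
    t=1.1205 [y] (1,2)
    t=1.4804 [x] (0,2) — stop
  → r_1 = 1.4804
beam 2: φ=-45°, α=240°
  cosα=-0.5000 sinα=-0.8660 | (2,3) | tMaxX 0.8600 tMaxY 0.3349 | tΔX 2.0000 tΔY 1.1547
    t=0.3349 [y] (2,2)
    t=0.8600 [x] (1,2)
    t=1.4896 [y] (1,1)
    t=2.6443 [y] (1,0) — stop
  → r_2 = 2.6443
beam 3: φ=45°, α=330°
  cosα=0.8660 sinα=-0.5000 | (2,3) | tMaxX 0.6582 tMaxY 0.5800 | tΔX 1.1547 tΔY 2.0000
    t=0.5800 [y] (2,2)
    t=0.6582 [x] (3,2)
    t=1.8129 [x] (4,2) — stop
  → r_3 = 1.8129
beam 4: φ=90°, α=15°
  cosα=0.9659 sinα=0.2588 | (2,3) | tMaxX 0.5901 tMaxY 2.7432 | tΔX 1.0353 tΔY 3.8637
    t=0.5901 [x] (3,3)
    t=1.6254 [x] (4,3)
    t=2.6607 [x] (5,3)
    t=2.7432 [y] (5,4) — stop
  → r_4 = 2.7432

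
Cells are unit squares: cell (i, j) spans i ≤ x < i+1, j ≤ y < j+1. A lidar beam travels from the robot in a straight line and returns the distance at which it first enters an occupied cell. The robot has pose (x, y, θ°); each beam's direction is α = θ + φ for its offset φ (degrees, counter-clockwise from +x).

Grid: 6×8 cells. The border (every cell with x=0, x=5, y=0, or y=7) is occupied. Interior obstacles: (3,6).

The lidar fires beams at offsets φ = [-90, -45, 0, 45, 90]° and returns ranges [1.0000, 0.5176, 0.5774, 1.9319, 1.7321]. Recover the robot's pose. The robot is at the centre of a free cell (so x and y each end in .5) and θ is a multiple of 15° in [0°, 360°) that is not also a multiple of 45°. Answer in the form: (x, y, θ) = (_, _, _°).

(x, y, θ) = (4.5, 4.5, 30°)

The pose lattice has 23·16 = 368 candidates. Test each by forward raycasting.
  (1.5, 5.5, 150°): beam 1 = 1.7321 ≠ 1.0000 ✗
  (4.5, 3.5, 210°): beam 1 = 2.8868 ≠ 1.0000 ✗
  (3.5, 1.5, 60°): beam 2 = 1.5529 ≠ 0.5176 ✗
  …
  (4.5, 4.5, 30°): r_1=1.0000, r_2=0.5176, r_3=0.5774, r_4=1.9319, r_5=1.7321 — all match ✓
No second candidate reproduces the full scan.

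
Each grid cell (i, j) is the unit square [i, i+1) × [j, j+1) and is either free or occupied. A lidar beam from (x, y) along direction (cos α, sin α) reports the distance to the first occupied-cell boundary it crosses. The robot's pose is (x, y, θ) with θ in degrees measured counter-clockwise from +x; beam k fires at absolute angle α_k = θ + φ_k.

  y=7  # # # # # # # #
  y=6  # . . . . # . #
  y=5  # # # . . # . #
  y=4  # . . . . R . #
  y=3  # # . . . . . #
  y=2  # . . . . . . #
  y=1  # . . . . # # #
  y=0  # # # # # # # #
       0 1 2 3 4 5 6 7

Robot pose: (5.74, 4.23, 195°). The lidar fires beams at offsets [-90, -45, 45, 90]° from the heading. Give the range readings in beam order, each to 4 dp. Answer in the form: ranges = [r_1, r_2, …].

beam 1: φ=-90°, α=105°
  cosα=-0.2588 sinα=0.9659 | (5,4) | tMaxX 2.8591 tMaxY 0.7972 | tΔX 3.8637 tΔY 1.0353
    t=0.7972 [y] (5,5) — stop
  → r_1 = 0.7972
beam 2: φ=-45°, α=150°
  cosα=-0.8660 sinα=0.5000 | (5,4) | tMaxX 0.8545 tMaxY 1.5400 | tΔX 1.1547 tΔY 2.0000
    t=0.8545 [x] (4,4)
    t=1.5400 [y] (4,5)
    t=2.0092 [x] (3,5)
    t=3.1639 [x] (2,5) — stop
  → r_2 = 3.1639
beam 3: φ=45°, α=240°
  cosα=-0.5000 sinα=-0.8660 | (5,4) | tMaxX 1.4800 tMaxY 0.2656 | tΔX 2.0000 tΔY 1.1547
    t=0.2656 [y] (5,3)
    t=1.4203 [y] (5,2)
    t=1.4800 [x] (4,2)
    t=2.5750 [y] (4,1)
    t=3.4800 [x] (3,1)
    t=3.7297 [y] (3,0) — stop
  → r_3 = 3.7297
beam 4: φ=90°, α=285°
  cosα=0.2588 sinα=-0.9659 | (5,4) | tMaxX 1.0046 tMaxY 0.2381 | tΔX 3.8637 tΔY 1.0353
    t=0.2381 [y] (5,3)
    t=1.0046 [x] (6,3)
    t=1.2734 [y] (6,2)
    t=2.3087 [y] (6,1) — stop
  → r_4 = 2.3087

ranges = [0.7972, 3.1639, 3.7297, 2.3087]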